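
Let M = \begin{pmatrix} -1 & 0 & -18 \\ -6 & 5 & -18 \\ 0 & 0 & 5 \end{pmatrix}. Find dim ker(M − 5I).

M − 5I = [[-6, 0, -18], [-6, 0, -18], [0, 0, 0]].
This matrix has rank 1, so its null space has dimension 3 − 1 = 2.

2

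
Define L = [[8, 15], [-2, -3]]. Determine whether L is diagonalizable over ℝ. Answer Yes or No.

Yes

Characteristic polynomial: p(s) = s^2 - 5s + 6 = (s - 3)(s - 2).
All 2 eigenvalues are distinct, so L is diagonalizable.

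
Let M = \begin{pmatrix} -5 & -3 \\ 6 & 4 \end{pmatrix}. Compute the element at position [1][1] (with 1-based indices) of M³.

-17

Characteristic polynomial: λ^2 + λ - 2 = (λ - 1)(λ + 2), so the eigenvalues are -2, 1.
λ=-2: eigenvector (-1, 1).
λ=1: eigenvector (-1, 2).
P = [[-1, -1], [1, 2]], D = diag(-2, 1), P⁻¹ = [[-2, -1], [1, 1]].
M³ = P·diag(-8, 1)·P⁻¹ = [[-17, -9], [18, 10]].
The requested entry is -17.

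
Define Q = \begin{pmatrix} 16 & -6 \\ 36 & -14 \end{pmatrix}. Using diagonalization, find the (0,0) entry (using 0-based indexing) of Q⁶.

Characteristic polynomial: r^2 - 2r - 8 = (r - 4)(r + 2), so the eigenvalues are -2, 4.
r=4: eigenvector (1, 2).
r=-2: eigenvector (1, 3).
P = [[1, 1], [2, 3]], D = diag(4, -2), P⁻¹ = [[3, -1], [-2, 1]].
Q⁶ = P·diag(4096, 64)·P⁻¹ = [[12160, -4032], [24192, -8000]].
The requested entry is 12160.

12160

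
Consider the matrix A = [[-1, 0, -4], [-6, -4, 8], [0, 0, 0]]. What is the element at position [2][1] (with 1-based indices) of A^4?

Characteristic polynomial: t^3 + 5t^2 + 4t = t(t + 1)(t + 4), so the eigenvalues are -4, -1, 0.
t=-1: eigenvector (1, -2, 0).
t=-4: eigenvector (0, 1, 0).
t=0: eigenvector (-4, 8, 1).
P = [[1, 0, -4], [-2, 1, 8], [0, 0, 1]], D = diag(-1, -4, 0), P⁻¹ = [[1, 0, 4], [2, 1, 0], [0, 0, 1]].
A⁴ = P·diag(1, 256, 0)·P⁻¹ = [[1, 0, 4], [510, 256, -8], [0, 0, 0]].
The requested entry is 510.

510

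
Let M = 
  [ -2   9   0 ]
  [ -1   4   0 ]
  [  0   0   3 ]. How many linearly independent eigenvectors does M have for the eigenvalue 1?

1

M − 1I = [[-3, 9, 0], [-1, 3, 0], [0, 0, 2]].
This matrix has rank 2, so its null space has dimension 3 − 2 = 1.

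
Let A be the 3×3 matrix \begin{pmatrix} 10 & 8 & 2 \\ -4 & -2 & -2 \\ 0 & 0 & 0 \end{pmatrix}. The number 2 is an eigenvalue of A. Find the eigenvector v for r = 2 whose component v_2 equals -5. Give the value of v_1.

A − 2I = [[8, 8, 2], [-4, -4, -2], [0, 0, -2]].
Solving (A − 2I)v = 0 gives the eigenspace spanned by (5, -5, 0).
With v_2 = -5, v = (5, -5, 0), so v_1 = 5.

5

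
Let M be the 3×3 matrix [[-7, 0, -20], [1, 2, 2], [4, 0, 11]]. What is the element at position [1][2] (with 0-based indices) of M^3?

14

Characteristic polynomial: s^3 - 6s^2 + 11s - 6 = (s - 3)(s - 2)(s - 1), so the eigenvalues are 1, 2, 3.
s=1: eigenvector (5, -1, -2).
s=3: eigenvector (-2, 0, 1).
s=2: eigenvector (0, 1, 0).
P = [[5, -2, 0], [-1, 0, 1], [-2, 1, 0]], D = diag(1, 3, 2), P⁻¹ = [[1, 0, 2], [2, 0, 5], [1, 1, 2]].
M³ = P·diag(1, 27, 8)·P⁻¹ = [[-103, 0, -260], [7, 8, 14], [52, 0, 131]].
The requested entry is 14.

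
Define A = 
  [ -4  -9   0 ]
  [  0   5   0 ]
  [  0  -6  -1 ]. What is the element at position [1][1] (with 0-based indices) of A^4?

Characteristic polynomial: r^3 - 21r - 20 = (r - 5)(r + 1)(r + 4), so the eigenvalues are -4, -1, 5.
r=-4: eigenvector (1, 0, 0).
r=5: eigenvector (-1, 1, -1).
r=-1: eigenvector (0, 0, 1).
P = [[1, -1, 0], [0, 1, 0], [0, -1, 1]], D = diag(-4, 5, -1), P⁻¹ = [[1, 1, 0], [0, 1, 0], [0, 1, 1]].
A⁴ = P·diag(256, 625, 1)·P⁻¹ = [[256, -369, 0], [0, 625, 0], [0, -624, 1]].
The requested entry is 625.

625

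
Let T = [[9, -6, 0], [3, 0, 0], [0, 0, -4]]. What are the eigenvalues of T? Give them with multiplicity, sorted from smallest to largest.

Characteristic polynomial: p(s) = s^3 - 5s^2 - 18s + 72 = (s - 6)(s - 3)(s + 4).
Roots (with multiplicity): -4, 3, 6.

-4, 3, 6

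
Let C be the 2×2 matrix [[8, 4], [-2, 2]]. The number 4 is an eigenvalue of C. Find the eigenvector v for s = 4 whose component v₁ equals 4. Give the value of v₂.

-4

C − 4I = [[4, 4], [-2, -2]].
Solving (C − 4I)v = 0 gives the eigenspace spanned by (4, -4).
With v₁ = 4, v = (4, -4), so v₂ = -4.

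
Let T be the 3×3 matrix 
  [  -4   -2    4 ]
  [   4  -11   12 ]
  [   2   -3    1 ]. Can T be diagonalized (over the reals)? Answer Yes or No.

No

Characteristic polynomial: p(μ) = μ^3 + 14μ^2 + 65μ + 100 = (μ + 4)(μ + 5)^2.
μ = -5 has algebraic multiplicity 2; rank(T + 5I) = 2, so geometric multiplicity = 1.
Geometric multiplicity < algebraic multiplicity, so T is not diagonalizable.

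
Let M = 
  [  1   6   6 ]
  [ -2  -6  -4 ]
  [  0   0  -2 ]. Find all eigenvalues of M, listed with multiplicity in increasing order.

Characteristic polynomial: p(λ) = λ^3 + 7λ^2 + 16λ + 12 = (λ + 2)^2(λ + 3).
Roots (with multiplicity): -3, -2, -2.

-3, -2, -2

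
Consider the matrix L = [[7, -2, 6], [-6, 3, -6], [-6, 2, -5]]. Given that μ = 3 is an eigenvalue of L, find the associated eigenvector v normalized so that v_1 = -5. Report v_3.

5

L − 3I = [[4, -2, 6], [-6, 0, -6], [-6, 2, -8]].
Solving (L − 3I)v = 0 gives the eigenspace spanned by (-5, 5, 5).
With v_1 = -5, v = (-5, 5, 5), so v_3 = 5.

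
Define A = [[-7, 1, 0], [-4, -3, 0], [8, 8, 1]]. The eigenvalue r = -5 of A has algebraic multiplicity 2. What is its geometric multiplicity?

1

A + 5I = [[-2, 1, 0], [-4, 2, 0], [8, 8, 6]].
This matrix has rank 2, so its null space has dimension 3 − 2 = 1.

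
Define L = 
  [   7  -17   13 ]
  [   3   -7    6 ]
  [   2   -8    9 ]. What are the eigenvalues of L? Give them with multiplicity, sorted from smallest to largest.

Characteristic polynomial: p(s) = s^3 - 9s^2 + 24s - 20 = (s - 5)(s - 2)^2.
Roots (with multiplicity): 2, 2, 5.

2, 2, 5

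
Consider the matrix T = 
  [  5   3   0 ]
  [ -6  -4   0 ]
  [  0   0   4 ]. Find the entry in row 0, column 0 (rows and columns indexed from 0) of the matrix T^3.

Characteristic polynomial: r^3 - 5r^2 + 2r + 8 = (r - 4)(r - 2)(r + 1), so the eigenvalues are -1, 2, 4.
r=2: eigenvector (1, -1, 0).
r=-1: eigenvector (-1, 2, 0).
r=4: eigenvector (0, 0, 1).
P = [[1, -1, 0], [-1, 2, 0], [0, 0, 1]], D = diag(2, -1, 4), P⁻¹ = [[2, 1, 0], [1, 1, 0], [0, 0, 1]].
T³ = P·diag(8, -1, 64)·P⁻¹ = [[17, 9, 0], [-18, -10, 0], [0, 0, 64]].
The requested entry is 17.

17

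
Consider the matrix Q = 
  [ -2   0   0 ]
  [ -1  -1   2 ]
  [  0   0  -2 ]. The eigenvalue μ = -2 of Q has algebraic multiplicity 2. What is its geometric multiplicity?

2

Q + 2I = [[0, 0, 0], [-1, 1, 2], [0, 0, 0]].
This matrix has rank 1, so its null space has dimension 3 − 1 = 2.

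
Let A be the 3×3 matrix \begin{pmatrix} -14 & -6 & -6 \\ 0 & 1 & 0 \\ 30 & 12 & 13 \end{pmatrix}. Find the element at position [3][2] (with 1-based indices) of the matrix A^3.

36

Characteristic polynomial: r^3 - 3r + 2 = (r - 1)^2(r + 2), so the eigenvalues are -2, 1, 1.
r=-2: eigenvector (1, 0, -2).
r=1: eigenvector (0, 1, -1).
r=1: eigenvector (-2, 0, 5).
P = [[1, 0, -2], [0, 1, 0], [-2, -1, 5]], D = diag(-2, 1, 1), P⁻¹ = [[5, 2, 2], [0, 1, 0], [2, 1, 1]].
A³ = P·diag(-8, 1, 1)·P⁻¹ = [[-44, -18, -18], [0, 1, 0], [90, 36, 37]].
The requested entry is 36.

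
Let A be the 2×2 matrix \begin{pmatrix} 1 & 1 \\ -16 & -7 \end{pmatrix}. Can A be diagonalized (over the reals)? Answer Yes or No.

No

Characteristic polynomial: p(s) = s^2 + 6s + 9 = (s + 3)^2.
s = -3 has algebraic multiplicity 2; rank(A + 3I) = 1, so geometric multiplicity = 1.
Geometric multiplicity < algebraic multiplicity, so A is not diagonalizable.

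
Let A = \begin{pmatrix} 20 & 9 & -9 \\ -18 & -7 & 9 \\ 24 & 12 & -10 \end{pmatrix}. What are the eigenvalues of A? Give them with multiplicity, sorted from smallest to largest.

Characteristic polynomial: p(r) = r^3 - 3r^2 + 4 = (r - 2)^2(r + 1).
Roots (with multiplicity): -1, 2, 2.

-1, 2, 2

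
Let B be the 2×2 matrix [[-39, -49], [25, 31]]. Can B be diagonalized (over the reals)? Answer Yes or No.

No

Characteristic polynomial: p(λ) = λ^2 + 8λ + 16 = (λ + 4)^2.
λ = -4 has algebraic multiplicity 2; rank(B + 4I) = 1, so geometric multiplicity = 1.
Geometric multiplicity < algebraic multiplicity, so B is not diagonalizable.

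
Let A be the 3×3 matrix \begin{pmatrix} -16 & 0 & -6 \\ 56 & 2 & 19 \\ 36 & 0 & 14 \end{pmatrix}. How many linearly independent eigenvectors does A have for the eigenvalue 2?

1

A − 2I = [[-18, 0, -6], [56, 0, 19], [36, 0, 12]].
This matrix has rank 2, so its null space has dimension 3 − 2 = 1.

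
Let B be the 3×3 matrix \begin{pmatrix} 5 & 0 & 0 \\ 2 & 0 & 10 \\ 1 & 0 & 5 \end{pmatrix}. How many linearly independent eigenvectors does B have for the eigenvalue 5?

1

B − 5I = [[0, 0, 0], [2, -5, 10], [1, 0, 0]].
This matrix has rank 2, so its null space has dimension 3 − 2 = 1.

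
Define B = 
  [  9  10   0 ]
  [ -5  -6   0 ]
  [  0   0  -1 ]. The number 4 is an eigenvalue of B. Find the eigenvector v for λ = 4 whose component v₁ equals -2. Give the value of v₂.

1

B − 4I = [[5, 10, 0], [-5, -10, 0], [0, 0, -5]].
Solving (B − 4I)v = 0 gives the eigenspace spanned by (-2, 1, 0).
With v₁ = -2, v = (-2, 1, 0), so v₂ = 1.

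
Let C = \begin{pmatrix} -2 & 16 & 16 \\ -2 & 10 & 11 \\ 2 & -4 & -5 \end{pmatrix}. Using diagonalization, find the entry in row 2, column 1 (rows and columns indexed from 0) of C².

12

Characteristic polynomial: s^3 - 3s^2 - 16s - 12 = (s - 6)(s + 1)(s + 2), so the eigenvalues are -2, -1, 6.
s=-2: eigenvector (1, 2, -2).
s=6: eigenvector (2, 1, 0).
s=-1: eigenvector (0, -1, 1).
P = [[1, 2, 0], [2, 1, -1], [-2, 0, 1]], D = diag(-2, 6, -1), P⁻¹ = [[1, -2, -2], [0, 1, 1], [2, -4, -3]].
C² = P·diag(4, 36, 1)·P⁻¹ = [[4, 64, 64], [6, 24, 23], [-6, 12, 13]].
The requested entry is 12.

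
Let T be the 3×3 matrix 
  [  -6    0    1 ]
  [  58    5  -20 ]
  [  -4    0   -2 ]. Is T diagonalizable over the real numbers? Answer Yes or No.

Characteristic polynomial: p(μ) = μ^3 + 3μ^2 - 24μ - 80 = (μ - 5)(μ + 4)^2.
μ = -4 has algebraic multiplicity 2; rank(T + 4I) = 2, so geometric multiplicity = 1.
Geometric multiplicity < algebraic multiplicity, so T is not diagonalizable.

No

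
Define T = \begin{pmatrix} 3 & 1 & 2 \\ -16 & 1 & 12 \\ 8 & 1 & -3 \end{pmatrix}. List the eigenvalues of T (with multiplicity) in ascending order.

Characteristic polynomial: p(μ) = μ^3 - μ^2 - 21μ + 45 = (μ - 3)^2(μ + 5).
Roots (with multiplicity): -5, 3, 3.

-5, 3, 3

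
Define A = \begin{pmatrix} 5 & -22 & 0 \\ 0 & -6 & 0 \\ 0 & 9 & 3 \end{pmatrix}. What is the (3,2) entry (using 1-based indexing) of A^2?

-27

Characteristic polynomial: s^3 - 2s^2 - 33s + 90 = (s - 5)(s - 3)(s + 6), so the eigenvalues are -6, 3, 5.
s=5: eigenvector (1, 0, 0).
s=-6: eigenvector (2, 1, -1).
s=3: eigenvector (0, 0, 1).
P = [[1, 2, 0], [0, 1, 0], [0, -1, 1]], D = diag(5, -6, 3), P⁻¹ = [[1, -2, 0], [0, 1, 0], [0, 1, 1]].
A² = P·diag(25, 36, 9)·P⁻¹ = [[25, 22, 0], [0, 36, 0], [0, -27, 9]].
The requested entry is -27.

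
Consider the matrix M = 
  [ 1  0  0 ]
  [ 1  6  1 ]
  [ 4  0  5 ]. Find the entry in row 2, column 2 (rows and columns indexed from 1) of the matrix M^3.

Characteristic polynomial: μ^3 - 12μ^2 + 41μ - 30 = (μ - 6)(μ - 5)(μ - 1), so the eigenvalues are 1, 5, 6.
μ=6: eigenvector (0, 1, 0).
μ=5: eigenvector (0, 1, -1).
μ=1: eigenvector (1, 0, -1).
P = [[0, 0, 1], [1, 1, 0], [0, -1, -1]], D = diag(6, 5, 1), P⁻¹ = [[1, 1, 1], [-1, 0, -1], [1, 0, 0]].
M³ = P·diag(216, 125, 1)·P⁻¹ = [[1, 0, 0], [91, 216, 91], [124, 0, 125]].
The requested entry is 216.

216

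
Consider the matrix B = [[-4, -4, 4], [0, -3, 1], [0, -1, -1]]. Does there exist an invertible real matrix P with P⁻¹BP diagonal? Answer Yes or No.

Characteristic polynomial: p(λ) = λ^3 + 8λ^2 + 20λ + 16 = (λ + 2)^2(λ + 4).
λ = -2 has algebraic multiplicity 2; rank(B + 2I) = 2, so geometric multiplicity = 1.
Geometric multiplicity < algebraic multiplicity, so B is not diagonalizable.

No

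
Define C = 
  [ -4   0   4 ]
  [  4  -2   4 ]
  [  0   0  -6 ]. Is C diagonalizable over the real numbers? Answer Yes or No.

Yes

Characteristic polynomial: p(μ) = μ^3 + 12μ^2 + 44μ + 48 = (μ + 2)(μ + 4)(μ + 6).
All 3 eigenvalues are distinct, so C is diagonalizable.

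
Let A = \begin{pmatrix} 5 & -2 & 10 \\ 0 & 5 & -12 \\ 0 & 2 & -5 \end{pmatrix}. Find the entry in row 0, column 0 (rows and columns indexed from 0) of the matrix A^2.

Characteristic polynomial: t^3 - 5t^2 - t + 5 = (t - 5)(t - 1)(t + 1), so the eigenvalues are -1, 1, 5.
t=5: eigenvector (1, 0, 0).
t=1: eigenvector (-1, 3, 1).
t=-1: eigenvector (-1, 2, 1).
P = [[1, -1, -1], [0, 3, 2], [0, 1, 1]], D = diag(5, 1, -1), P⁻¹ = [[1, 0, 1], [0, 1, -2], [0, -1, 3]].
A² = P·diag(25, 1, 1)·P⁻¹ = [[25, 0, 24], [0, 1, 0], [0, 0, 1]].
The requested entry is 25.

25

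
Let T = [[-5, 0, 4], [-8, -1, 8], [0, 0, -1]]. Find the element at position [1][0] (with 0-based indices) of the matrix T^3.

Characteristic polynomial: μ^3 + 7μ^2 + 11μ + 5 = (μ + 1)^2(μ + 5), so the eigenvalues are -5, -1, -1.
μ=-5: eigenvector (1, 2, 0).
μ=-1: eigenvector (1, 1, 1).
μ=-1: eigenvector (1, 0, 1).
P = [[1, 1, 1], [2, 1, 0], [0, 1, 1]], D = diag(-5, -1, -1), P⁻¹ = [[1, 0, -1], [-2, 1, 2], [2, -1, -1]].
T³ = P·diag(-125, -1, -1)·P⁻¹ = [[-125, 0, 124], [-248, -1, 248], [0, 0, -1]].
The requested entry is -248.

-248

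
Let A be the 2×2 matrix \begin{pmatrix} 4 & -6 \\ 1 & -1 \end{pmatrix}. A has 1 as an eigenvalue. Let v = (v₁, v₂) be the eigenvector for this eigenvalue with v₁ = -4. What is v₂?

A − 1I = [[3, -6], [1, -2]].
Solving (A − 1I)v = 0 gives the eigenspace spanned by (-4, -2).
With v₁ = -4, v = (-4, -2), so v₂ = -2.

-2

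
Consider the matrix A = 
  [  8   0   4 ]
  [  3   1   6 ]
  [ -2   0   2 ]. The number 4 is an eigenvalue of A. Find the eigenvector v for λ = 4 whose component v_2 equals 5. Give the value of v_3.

A − 4I = [[4, 0, 4], [3, -3, 6], [-2, 0, -2]].
Solving (A − 4I)v = 0 gives the eigenspace spanned by (-5, 5, 5).
With v_2 = 5, v = (-5, 5, 5), so v_3 = 5.

5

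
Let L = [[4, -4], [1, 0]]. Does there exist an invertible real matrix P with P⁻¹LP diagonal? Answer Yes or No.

No

Characteristic polynomial: p(r) = r^2 - 4r + 4 = (r - 2)^2.
r = 2 has algebraic multiplicity 2; rank(L − 2I) = 1, so geometric multiplicity = 1.
Geometric multiplicity < algebraic multiplicity, so L is not diagonalizable.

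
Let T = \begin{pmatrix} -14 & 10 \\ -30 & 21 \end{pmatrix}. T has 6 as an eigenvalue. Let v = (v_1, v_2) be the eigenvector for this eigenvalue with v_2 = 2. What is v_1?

T − 6I = [[-20, 10], [-30, 15]].
Solving (T − 6I)v = 0 gives the eigenspace spanned by (1, 2).
With v_2 = 2, v = (1, 2), so v_1 = 1.

1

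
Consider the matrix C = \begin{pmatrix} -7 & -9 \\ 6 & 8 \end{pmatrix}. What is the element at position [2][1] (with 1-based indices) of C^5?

Characteristic polynomial: t^2 - t - 2 = (t - 2)(t + 1), so the eigenvalues are -1, 2.
t=2: eigenvector (-1, 1).
t=-1: eigenvector (3, -2).
P = [[-1, 3], [1, -2]], D = diag(2, -1), P⁻¹ = [[2, 3], [1, 1]].
C⁵ = P·diag(32, -1)·P⁻¹ = [[-67, -99], [66, 98]].
The requested entry is 66.

66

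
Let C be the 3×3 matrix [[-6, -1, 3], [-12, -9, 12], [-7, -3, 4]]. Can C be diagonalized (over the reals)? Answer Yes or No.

No

Characteristic polynomial: p(s) = s^3 + 11s^2 + 39s + 45 = (s + 3)^2(s + 5).
s = -3 has algebraic multiplicity 2; rank(C + 3I) = 2, so geometric multiplicity = 1.
Geometric multiplicity < algebraic multiplicity, so C is not diagonalizable.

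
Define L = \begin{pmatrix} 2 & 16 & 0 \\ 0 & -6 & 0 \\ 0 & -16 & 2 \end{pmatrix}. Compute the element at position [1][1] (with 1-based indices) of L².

4

Characteristic polynomial: μ^3 + 2μ^2 - 20μ + 24 = (μ - 2)^2(μ + 6), so the eigenvalues are -6, 2, 2.
μ=2: eigenvector (0, 0, 1).
μ=-6: eigenvector (-2, 1, 2).
μ=2: eigenvector (1, 0, 0).
P = [[0, -2, 1], [0, 1, 0], [1, 2, 0]], D = diag(2, -6, 2), P⁻¹ = [[0, -2, 1], [0, 1, 0], [1, 2, 0]].
L² = P·diag(4, 36, 4)·P⁻¹ = [[4, -64, 0], [0, 36, 0], [0, 64, 4]].
The requested entry is 4.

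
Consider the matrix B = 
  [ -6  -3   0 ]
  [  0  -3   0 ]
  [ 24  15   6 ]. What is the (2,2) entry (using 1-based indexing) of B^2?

9

Characteristic polynomial: t^3 + 3t^2 - 36t - 108 = (t - 6)(t + 3)(t + 6), so the eigenvalues are -6, -3, 6.
t=-6: eigenvector (1, 0, -2).
t=-3: eigenvector (-1, 1, 1).
t=6: eigenvector (0, 0, 1).
P = [[1, -1, 0], [0, 1, 0], [-2, 1, 1]], D = diag(-6, -3, 6), P⁻¹ = [[1, 1, 0], [0, 1, 0], [2, 1, 1]].
B² = P·diag(36, 9, 36)·P⁻¹ = [[36, 27, 0], [0, 9, 0], [0, -27, 36]].
The requested entry is 9.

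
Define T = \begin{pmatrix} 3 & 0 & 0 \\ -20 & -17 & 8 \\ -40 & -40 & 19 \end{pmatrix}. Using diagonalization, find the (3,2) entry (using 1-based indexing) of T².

Characteristic polynomial: s^3 - 5s^2 + 3s + 9 = (s - 3)^2(s + 1), so the eigenvalues are -1, 3, 3.
s=3: eigenvector (1, -1, 0).
s=-1: eigenvector (0, 1, 2).
s=3: eigenvector (0, 2, 5).
P = [[1, 0, 0], [-1, 1, 2], [0, 2, 5]], D = diag(3, -1, 3), P⁻¹ = [[1, 0, 0], [5, 5, -2], [-2, -2, 1]].
T² = P·diag(9, 1, 9)·P⁻¹ = [[9, 0, 0], [-40, -31, 16], [-80, -80, 41]].
The requested entry is -80.

-80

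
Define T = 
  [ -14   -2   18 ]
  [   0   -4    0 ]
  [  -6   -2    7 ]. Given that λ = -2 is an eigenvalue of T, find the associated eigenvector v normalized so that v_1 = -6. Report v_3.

-4

T + 2I = [[-12, -2, 18], [0, -2, 0], [-6, -2, 9]].
Solving (T + 2I)v = 0 gives the eigenspace spanned by (-6, 0, -4).
With v_1 = -6, v = (-6, 0, -4), so v_3 = -4.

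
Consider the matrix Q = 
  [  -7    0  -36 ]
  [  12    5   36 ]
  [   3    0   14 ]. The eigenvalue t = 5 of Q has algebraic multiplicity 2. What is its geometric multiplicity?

Q − 5I = [[-12, 0, -36], [12, 0, 36], [3, 0, 9]].
This matrix has rank 1, so its null space has dimension 3 − 1 = 2.

2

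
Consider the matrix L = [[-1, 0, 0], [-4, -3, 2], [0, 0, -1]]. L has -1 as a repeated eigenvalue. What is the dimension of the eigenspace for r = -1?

2

L + 1I = [[0, 0, 0], [-4, -2, 2], [0, 0, 0]].
This matrix has rank 1, so its null space has dimension 3 − 1 = 2.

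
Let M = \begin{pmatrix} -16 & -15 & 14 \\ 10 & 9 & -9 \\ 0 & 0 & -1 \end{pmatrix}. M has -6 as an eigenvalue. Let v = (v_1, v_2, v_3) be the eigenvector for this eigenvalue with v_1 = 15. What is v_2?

-10

M + 6I = [[-10, -15, 14], [10, 15, -9], [0, 0, 5]].
Solving (M + 6I)v = 0 gives the eigenspace spanned by (15, -10, 0).
With v_1 = 15, v = (15, -10, 0), so v_2 = -10.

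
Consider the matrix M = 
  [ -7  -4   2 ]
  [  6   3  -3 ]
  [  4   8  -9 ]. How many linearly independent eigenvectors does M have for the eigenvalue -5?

1

M + 5I = [[-2, -4, 2], [6, 8, -3], [4, 8, -4]].
This matrix has rank 2, so its null space has dimension 3 − 2 = 1.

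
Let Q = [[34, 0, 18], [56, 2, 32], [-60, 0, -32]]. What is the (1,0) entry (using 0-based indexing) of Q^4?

1920

Characteristic polynomial: s^3 - 4s^2 - 4s + 16 = (s - 4)(s - 2)(s + 2), so the eigenvalues are -2, 2, 4.
s=-2: eigenvector (-1, -2, 2).
s=2: eigenvector (0, 1, 0).
s=4: eigenvector (-3, -4, 5).
P = [[-1, 0, -3], [-2, 1, -4], [2, 0, 5]], D = diag(-2, 2, 4), P⁻¹ = [[5, 0, 3], [2, 1, 2], [-2, 0, -1]].
Q⁴ = P·diag(16, 16, 256)·P⁻¹ = [[1456, 0, 720], [1920, 16, 960], [-2400, 0, -1184]].
The requested entry is 1920.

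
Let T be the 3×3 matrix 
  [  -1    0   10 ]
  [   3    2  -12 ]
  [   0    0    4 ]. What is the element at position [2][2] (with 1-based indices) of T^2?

Characteristic polynomial: s^3 - 5s^2 + 2s + 8 = (s - 4)(s - 2)(s + 1), so the eigenvalues are -1, 2, 4.
s=-1: eigenvector (1, -1, 0).
s=4: eigenvector (2, -3, 1).
s=2: eigenvector (0, 1, 0).
P = [[1, 2, 0], [-1, -3, 1], [0, 1, 0]], D = diag(-1, 4, 2), P⁻¹ = [[1, 0, -2], [0, 0, 1], [1, 1, 1]].
T² = P·diag(1, 16, 4)·P⁻¹ = [[1, 0, 30], [3, 4, -42], [0, 0, 16]].
The requested entry is 4.

4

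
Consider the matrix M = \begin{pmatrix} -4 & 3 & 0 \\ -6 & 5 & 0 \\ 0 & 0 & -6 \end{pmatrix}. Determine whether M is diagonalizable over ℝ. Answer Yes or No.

Yes

Characteristic polynomial: p(t) = t^3 + 5t^2 - 8t - 12 = (t - 2)(t + 1)(t + 6).
All 3 eigenvalues are distinct, so M is diagonalizable.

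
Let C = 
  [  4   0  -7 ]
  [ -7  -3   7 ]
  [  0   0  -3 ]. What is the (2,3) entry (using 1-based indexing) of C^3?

91

Characteristic polynomial: s^3 + 2s^2 - 15s - 36 = (s - 4)(s + 3)^2, so the eigenvalues are -3, -3, 4.
s=-3: eigenvector (0, 1, 0).
s=4: eigenvector (1, -1, 0).
s=-3: eigenvector (1, 0, 1).
P = [[0, 1, 1], [1, -1, 0], [0, 0, 1]], D = diag(-3, 4, -3), P⁻¹ = [[1, 1, -1], [1, 0, -1], [0, 0, 1]].
C³ = P·diag(-27, 64, -27)·P⁻¹ = [[64, 0, -91], [-91, -27, 91], [0, 0, -27]].
The requested entry is 91.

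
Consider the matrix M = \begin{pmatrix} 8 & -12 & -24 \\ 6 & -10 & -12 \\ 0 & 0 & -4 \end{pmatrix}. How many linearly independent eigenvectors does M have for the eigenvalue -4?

M + 4I = [[12, -12, -24], [6, -6, -12], [0, 0, 0]].
This matrix has rank 1, so its null space has dimension 3 − 1 = 2.

2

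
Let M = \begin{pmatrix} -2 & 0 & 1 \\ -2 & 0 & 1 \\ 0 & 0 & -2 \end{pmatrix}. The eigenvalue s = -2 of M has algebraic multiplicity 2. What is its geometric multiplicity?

M + 2I = [[0, 0, 1], [-2, 2, 1], [0, 0, 0]].
This matrix has rank 2, so its null space has dimension 3 − 2 = 1.

1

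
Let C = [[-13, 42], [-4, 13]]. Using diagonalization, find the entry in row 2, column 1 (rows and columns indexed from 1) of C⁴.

Characteristic polynomial: s^2 - 1 = (s - 1)(s + 1), so the eigenvalues are -1, 1.
s=-1: eigenvector (7, 2).
s=1: eigenvector (3, 1).
P = [[7, 3], [2, 1]], D = diag(-1, 1), P⁻¹ = [[1, -3], [-2, 7]].
C⁴ = P·diag(1, 1)·P⁻¹ = [[1, 0], [0, 1]].
The requested entry is 0.

0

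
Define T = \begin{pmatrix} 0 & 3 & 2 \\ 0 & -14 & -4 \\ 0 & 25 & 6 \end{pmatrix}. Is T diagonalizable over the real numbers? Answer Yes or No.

Characteristic polynomial: p(λ) = λ^3 + 8λ^2 + 16λ = λ(λ + 4)^2.
λ = -4 has algebraic multiplicity 2; rank(T + 4I) = 2, so geometric multiplicity = 1.
Geometric multiplicity < algebraic multiplicity, so T is not diagonalizable.

No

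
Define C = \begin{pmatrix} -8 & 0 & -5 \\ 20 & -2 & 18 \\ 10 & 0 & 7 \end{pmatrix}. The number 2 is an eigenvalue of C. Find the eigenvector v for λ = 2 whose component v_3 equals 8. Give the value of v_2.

C − 2I = [[-10, 0, -5], [20, -4, 18], [10, 0, 5]].
Solving (C − 2I)v = 0 gives the eigenspace spanned by (-4, 16, 8).
With v_3 = 8, v = (-4, 16, 8), so v_2 = 16.

16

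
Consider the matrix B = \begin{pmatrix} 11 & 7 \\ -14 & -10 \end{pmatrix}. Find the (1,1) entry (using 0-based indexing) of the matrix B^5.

Characteristic polynomial: r^2 - r - 12 = (r - 4)(r + 3), so the eigenvalues are -3, 4.
r=-3: eigenvector (-1, 2).
r=4: eigenvector (1, -1).
P = [[-1, 1], [2, -1]], D = diag(-3, 4), P⁻¹ = [[1, 1], [2, 1]].
B⁵ = P·diag(-243, 1024)·P⁻¹ = [[2291, 1267], [-2534, -1510]].
The requested entry is -1510.

-1510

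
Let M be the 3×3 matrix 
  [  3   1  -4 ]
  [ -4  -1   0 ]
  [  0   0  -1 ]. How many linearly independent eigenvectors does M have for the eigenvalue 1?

M − 1I = [[2, 1, -4], [-4, -2, 0], [0, 0, -2]].
This matrix has rank 2, so its null space has dimension 3 − 2 = 1.

1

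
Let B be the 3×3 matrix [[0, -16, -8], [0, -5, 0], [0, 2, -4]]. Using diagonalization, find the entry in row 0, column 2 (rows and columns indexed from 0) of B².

32

Characteristic polynomial: s^3 + 9s^2 + 20s = s(s + 4)(s + 5), so the eigenvalues are -5, -4, 0.
s=0: eigenvector (1, 0, 0).
s=-5: eigenvector (0, 1, -2).
s=-4: eigenvector (2, 0, 1).
P = [[1, 0, 2], [0, 1, 0], [0, -2, 1]], D = diag(0, -5, -4), P⁻¹ = [[1, -4, -2], [0, 1, 0], [0, 2, 1]].
B² = P·diag(0, 25, 16)·P⁻¹ = [[0, 64, 32], [0, 25, 0], [0, -18, 16]].
The requested entry is 32.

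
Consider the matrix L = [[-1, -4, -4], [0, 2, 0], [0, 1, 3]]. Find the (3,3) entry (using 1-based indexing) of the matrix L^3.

Characteristic polynomial: t^3 - 4t^2 + t + 6 = (t - 3)(t - 2)(t + 1), so the eigenvalues are -1, 2, 3.
t=3: eigenvector (1, 0, -1).
t=2: eigenvector (0, 1, -1).
t=-1: eigenvector (1, 0, 0).
P = [[1, 0, 1], [0, 1, 0], [-1, -1, 0]], D = diag(3, 2, -1), P⁻¹ = [[0, -1, -1], [0, 1, 0], [1, 1, 1]].
L³ = P·diag(27, 8, -1)·P⁻¹ = [[-1, -28, -28], [0, 8, 0], [0, 19, 27]].
The requested entry is 27.

27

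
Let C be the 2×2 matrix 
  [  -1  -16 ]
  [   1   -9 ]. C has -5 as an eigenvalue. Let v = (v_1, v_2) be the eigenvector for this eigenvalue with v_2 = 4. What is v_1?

C + 5I = [[4, -16], [1, -4]].
Solving (C + 5I)v = 0 gives the eigenspace spanned by (16, 4).
With v_2 = 4, v = (16, 4), so v_1 = 16.

16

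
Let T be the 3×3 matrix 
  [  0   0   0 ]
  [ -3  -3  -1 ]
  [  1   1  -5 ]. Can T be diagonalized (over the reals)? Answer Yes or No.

Characteristic polynomial: p(μ) = μ^3 + 8μ^2 + 16μ = μ(μ + 4)^2.
μ = -4 has algebraic multiplicity 2; rank(T + 4I) = 2, so geometric multiplicity = 1.
Geometric multiplicity < algebraic multiplicity, so T is not diagonalizable.

No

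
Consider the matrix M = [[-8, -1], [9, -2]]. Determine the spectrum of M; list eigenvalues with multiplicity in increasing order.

Characteristic polynomial: p(μ) = μ^2 + 10μ + 25 = (μ + 5)^2.
Roots (with multiplicity): -5, -5.

-5, -5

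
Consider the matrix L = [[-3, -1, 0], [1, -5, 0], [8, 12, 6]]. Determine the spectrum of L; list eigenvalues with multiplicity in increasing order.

-4, -4, 6

Characteristic polynomial: p(μ) = μ^3 + 2μ^2 - 32μ - 96 = (μ - 6)(μ + 4)^2.
Roots (with multiplicity): -4, -4, 6.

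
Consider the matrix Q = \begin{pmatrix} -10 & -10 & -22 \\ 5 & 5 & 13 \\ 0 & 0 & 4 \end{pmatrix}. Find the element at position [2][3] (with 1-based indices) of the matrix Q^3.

Characteristic polynomial: s^3 + s^2 - 20s = s(s - 4)(s + 5), so the eigenvalues are -5, 0, 4.
s=-5: eigenvector (2, -1, 0).
s=0: eigenvector (-1, 1, 0).
s=4: eigenvector (-3, 2, 1).
P = [[2, -1, -3], [-1, 1, 2], [0, 0, 1]], D = diag(-5, 0, 4), P⁻¹ = [[1, 1, 1], [1, 2, -1], [0, 0, 1]].
Q³ = P·diag(-125, 0, 64)·P⁻¹ = [[-250, -250, -442], [125, 125, 253], [0, 0, 64]].
The requested entry is 253.

253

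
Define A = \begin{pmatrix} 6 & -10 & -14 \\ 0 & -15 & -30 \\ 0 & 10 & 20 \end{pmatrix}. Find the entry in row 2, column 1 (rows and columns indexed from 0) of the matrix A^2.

Characteristic polynomial: r^3 - 11r^2 + 30r = r(r - 6)(r - 5), so the eigenvalues are 0, 5, 6.
r=5: eigenvector (-2, -3, 2).
r=6: eigenvector (1, 0, 0).
r=0: eigenvector (-1, -2, 1).
P = [[-2, 1, -1], [-3, 0, -2], [2, 0, 1]], D = diag(5, 6, 0), P⁻¹ = [[0, 1, 2], [1, 0, 1], [0, -2, -3]].
A² = P·diag(25, 36, 0)·P⁻¹ = [[36, -50, -64], [0, -75, -150], [0, 50, 100]].
The requested entry is 50.

50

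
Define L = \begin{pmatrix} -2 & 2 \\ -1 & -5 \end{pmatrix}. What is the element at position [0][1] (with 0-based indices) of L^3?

74

Characteristic polynomial: μ^2 + 7μ + 12 = (μ + 3)(μ + 4), so the eigenvalues are -4, -3.
μ=-4: eigenvector (-1, 1).
μ=-3: eigenvector (-2, 1).
P = [[-1, -2], [1, 1]], D = diag(-4, -3), P⁻¹ = [[1, 2], [-1, -1]].
L³ = P·diag(-64, -27)·P⁻¹ = [[10, 74], [-37, -101]].
The requested entry is 74.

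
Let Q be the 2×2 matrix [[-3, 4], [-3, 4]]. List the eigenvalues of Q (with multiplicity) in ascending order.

0, 1

Characteristic polynomial: p(μ) = μ^2 - μ = μ(μ - 1).
Roots (with multiplicity): 0, 1.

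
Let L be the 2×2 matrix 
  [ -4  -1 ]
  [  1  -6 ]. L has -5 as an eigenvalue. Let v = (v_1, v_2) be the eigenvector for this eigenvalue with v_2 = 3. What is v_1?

L + 5I = [[1, -1], [1, -1]].
Solving (L + 5I)v = 0 gives the eigenspace spanned by (3, 3).
With v_2 = 3, v = (3, 3), so v_1 = 3.

3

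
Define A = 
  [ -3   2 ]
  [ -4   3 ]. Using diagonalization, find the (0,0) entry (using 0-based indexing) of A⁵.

-3

Characteristic polynomial: t^2 - 1 = (t - 1)(t + 1), so the eigenvalues are -1, 1.
t=1: eigenvector (-1, -2).
t=-1: eigenvector (1, 1).
P = [[-1, 1], [-2, 1]], D = diag(1, -1), P⁻¹ = [[1, -1], [2, -1]].
A⁵ = P·diag(1, -1)·P⁻¹ = [[-3, 2], [-4, 3]].
The requested entry is -3.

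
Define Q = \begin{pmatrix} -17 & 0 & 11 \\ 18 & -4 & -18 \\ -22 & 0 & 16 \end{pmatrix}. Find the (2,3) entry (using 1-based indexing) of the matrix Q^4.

-738

Characteristic polynomial: t^3 + 5t^2 - 26t - 120 = (t - 5)(t + 4)(t + 6), so the eigenvalues are -6, -4, 5.
t=5: eigenvector (-1, 2, -2).
t=-4: eigenvector (0, 1, 0).
t=-6: eigenvector (1, 0, 1).
P = [[-1, 0, 1], [2, 1, 0], [-2, 0, 1]], D = diag(5, -4, -6), P⁻¹ = [[1, 0, -1], [-2, 1, 2], [2, 0, -1]].
Q⁴ = P·diag(625, 256, 1296)·P⁻¹ = [[1967, 0, -671], [738, 256, -738], [1342, 0, -46]].
The requested entry is -738.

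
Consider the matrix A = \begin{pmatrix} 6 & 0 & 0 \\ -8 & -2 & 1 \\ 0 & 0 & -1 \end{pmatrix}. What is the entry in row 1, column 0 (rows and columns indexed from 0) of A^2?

-32

Characteristic polynomial: μ^3 - 3μ^2 - 16μ - 12 = (μ - 6)(μ + 1)(μ + 2), so the eigenvalues are -2, -1, 6.
μ=6: eigenvector (1, -1, 0).
μ=-2: eigenvector (0, 1, 0).
μ=-1: eigenvector (0, 1, 1).
P = [[1, 0, 0], [-1, 1, 1], [0, 0, 1]], D = diag(6, -2, -1), P⁻¹ = [[1, 0, 0], [1, 1, -1], [0, 0, 1]].
A² = P·diag(36, 4, 1)·P⁻¹ = [[36, 0, 0], [-32, 4, -3], [0, 0, 1]].
The requested entry is -32.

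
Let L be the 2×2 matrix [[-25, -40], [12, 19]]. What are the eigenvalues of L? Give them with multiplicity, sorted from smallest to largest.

Characteristic polynomial: p(μ) = μ^2 + 6μ + 5 = (μ + 1)(μ + 5).
Roots (with multiplicity): -5, -1.

-5, -1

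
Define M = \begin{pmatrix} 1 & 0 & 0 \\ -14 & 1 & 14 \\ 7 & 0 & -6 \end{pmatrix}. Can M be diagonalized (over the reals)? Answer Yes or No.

Characteristic polynomial: p(t) = t^3 + 4t^2 - 11t + 6 = (t - 1)^2(t + 6).
t = 1 has algebraic multiplicity 2; rank(M − 1I) = 1, so geometric multiplicity = 2.
Every eigenvalue has geometric = algebraic multiplicity, so M is diagonalizable.

Yes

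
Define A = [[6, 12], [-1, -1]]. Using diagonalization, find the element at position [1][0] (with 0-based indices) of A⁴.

-65

Characteristic polynomial: s^2 - 5s + 6 = (s - 3)(s - 2), so the eigenvalues are 2, 3.
s=3: eigenvector (4, -1).
s=2: eigenvector (-3, 1).
P = [[4, -3], [-1, 1]], D = diag(3, 2), P⁻¹ = [[1, 3], [1, 4]].
A⁴ = P·diag(81, 16)·P⁻¹ = [[276, 780], [-65, -179]].
The requested entry is -65.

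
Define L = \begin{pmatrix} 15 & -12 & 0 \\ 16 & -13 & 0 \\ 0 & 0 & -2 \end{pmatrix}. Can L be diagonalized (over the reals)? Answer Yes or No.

Characteristic polynomial: p(λ) = λ^3 - 7λ - 6 = (λ - 3)(λ + 1)(λ + 2).
All 3 eigenvalues are distinct, so L is diagonalizable.

Yes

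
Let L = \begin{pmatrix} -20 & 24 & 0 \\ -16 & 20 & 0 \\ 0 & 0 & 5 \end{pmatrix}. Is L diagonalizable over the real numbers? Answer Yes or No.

Characteristic polynomial: p(t) = t^3 - 5t^2 - 16t + 80 = (t - 5)(t - 4)(t + 4).
All 3 eigenvalues are distinct, so L is diagonalizable.

Yes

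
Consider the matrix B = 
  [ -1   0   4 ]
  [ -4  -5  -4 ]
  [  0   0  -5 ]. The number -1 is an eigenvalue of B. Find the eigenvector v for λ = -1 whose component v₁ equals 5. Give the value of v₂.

B + 1I = [[0, 0, 4], [-4, -4, -4], [0, 0, -4]].
Solving (B + 1I)v = 0 gives the eigenspace spanned by (5, -5, 0).
With v₁ = 5, v = (5, -5, 0), so v₂ = -5.

-5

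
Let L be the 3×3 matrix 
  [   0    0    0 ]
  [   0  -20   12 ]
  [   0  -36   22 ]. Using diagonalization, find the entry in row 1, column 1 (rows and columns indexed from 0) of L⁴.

Characteristic polynomial: t^3 - 2t^2 - 8t = t(t - 4)(t + 2), so the eigenvalues are -2, 0, 4.
t=0: eigenvector (1, 0, 0).
t=-2: eigenvector (0, -2, -3).
t=4: eigenvector (0, 1, 2).
P = [[1, 0, 0], [0, -2, 1], [0, -3, 2]], D = diag(0, -2, 4), P⁻¹ = [[1, 0, 0], [0, -2, 1], [0, -3, 2]].
L⁴ = P·diag(0, 16, 256)·P⁻¹ = [[0, 0, 0], [0, -704, 480], [0, -1440, 976]].
The requested entry is -704.

-704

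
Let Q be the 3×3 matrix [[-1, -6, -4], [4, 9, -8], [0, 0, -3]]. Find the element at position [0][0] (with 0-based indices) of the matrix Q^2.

-23

Characteristic polynomial: λ^3 - 5λ^2 - 9λ + 45 = (λ - 5)(λ - 3)(λ + 3), so the eigenvalues are -3, 3, 5.
λ=3: eigenvector (3, -2, 0).
λ=5: eigenvector (-1, 1, 0).
λ=-3: eigenvector (2, 0, 1).
P = [[3, -1, 2], [-2, 1, 0], [0, 0, 1]], D = diag(3, 5, -3), P⁻¹ = [[1, 1, -2], [2, 3, -4], [0, 0, 1]].
Q² = P·diag(9, 25, 9)·P⁻¹ = [[-23, -48, 64], [32, 57, -64], [0, 0, 9]].
The requested entry is -23.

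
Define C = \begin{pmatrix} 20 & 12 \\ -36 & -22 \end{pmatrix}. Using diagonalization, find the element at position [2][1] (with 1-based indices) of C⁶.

24192

Characteristic polynomial: s^2 + 2s - 8 = (s - 2)(s + 4), so the eigenvalues are -4, 2.
s=2: eigenvector (-2, 3).
s=-4: eigenvector (1, -2).
P = [[-2, 1], [3, -2]], D = diag(2, -4), P⁻¹ = [[-2, -1], [-3, -2]].
C⁶ = P·diag(64, 4096)·P⁻¹ = [[-12032, -8064], [24192, 16192]].
The requested entry is 24192.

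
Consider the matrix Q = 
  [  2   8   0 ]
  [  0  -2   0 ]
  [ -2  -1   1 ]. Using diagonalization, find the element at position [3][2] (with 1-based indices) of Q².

-15

Characteristic polynomial: λ^3 - λ^2 - 4λ + 4 = (λ - 2)(λ - 1)(λ + 2), so the eigenvalues are -2, 1, 2.
λ=2: eigenvector (1, 0, -2).
λ=-2: eigenvector (-2, 1, -1).
λ=1: eigenvector (0, 0, 1).
P = [[1, -2, 0], [0, 1, 0], [-2, -1, 1]], D = diag(2, -2, 1), P⁻¹ = [[1, 2, 0], [0, 1, 0], [2, 5, 1]].
Q² = P·diag(4, 4, 1)·P⁻¹ = [[4, 0, 0], [0, 4, 0], [-6, -15, 1]].
The requested entry is -15.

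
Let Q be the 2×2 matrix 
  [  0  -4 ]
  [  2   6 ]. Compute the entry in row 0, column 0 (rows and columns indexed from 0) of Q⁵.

Characteristic polynomial: λ^2 - 6λ + 8 = (λ - 4)(λ - 2), so the eigenvalues are 2, 4.
λ=4: eigenvector (-1, 1).
λ=2: eigenvector (-2, 1).
P = [[-1, -2], [1, 1]], D = diag(4, 2), P⁻¹ = [[1, 2], [-1, -1]].
Q⁵ = P·diag(1024, 32)·P⁻¹ = [[-960, -1984], [992, 2016]].
The requested entry is -960.

-960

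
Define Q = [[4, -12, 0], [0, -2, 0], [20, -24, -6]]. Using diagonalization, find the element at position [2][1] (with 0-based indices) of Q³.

Characteristic polynomial: r^3 + 4r^2 - 20r - 48 = (r - 4)(r + 2)(r + 6), so the eigenvalues are -6, -2, 4.
r=4: eigenvector (1, 0, 2).
r=-2: eigenvector (2, 1, 4).
r=-6: eigenvector (0, 0, 1).
P = [[1, 2, 0], [0, 1, 0], [2, 4, 1]], D = diag(4, -2, -6), P⁻¹ = [[1, -2, 0], [0, 1, 0], [-2, 0, 1]].
Q³ = P·diag(64, -8, -216)·P⁻¹ = [[64, -144, 0], [0, -8, 0], [560, -288, -216]].
The requested entry is -288.

-288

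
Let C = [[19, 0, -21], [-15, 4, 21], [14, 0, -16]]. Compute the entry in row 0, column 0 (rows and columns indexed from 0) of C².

67

Characteristic polynomial: λ^3 - 7λ^2 + 2λ + 40 = (λ - 5)(λ - 4)(λ + 2), so the eigenvalues are -2, 4, 5.
λ=-2: eigenvector (1, -1, 1).
λ=4: eigenvector (0, 1, 0).
λ=5: eigenvector (-3, 3, -2).
P = [[1, 0, -3], [-1, 1, 3], [1, 0, -2]], D = diag(-2, 4, 5), P⁻¹ = [[-2, 0, 3], [1, 1, 0], [-1, 0, 1]].
C² = P·diag(4, 16, 25)·P⁻¹ = [[67, 0, -63], [-51, 16, 63], [42, 0, -38]].
The requested entry is 67.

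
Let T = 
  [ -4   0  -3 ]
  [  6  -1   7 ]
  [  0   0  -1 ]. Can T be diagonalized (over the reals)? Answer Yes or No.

No

Characteristic polynomial: p(μ) = μ^3 + 6μ^2 + 9μ + 4 = (μ + 1)^2(μ + 4).
μ = -1 has algebraic multiplicity 2; rank(T + 1I) = 2, so geometric multiplicity = 1.
Geometric multiplicity < algebraic multiplicity, so T is not diagonalizable.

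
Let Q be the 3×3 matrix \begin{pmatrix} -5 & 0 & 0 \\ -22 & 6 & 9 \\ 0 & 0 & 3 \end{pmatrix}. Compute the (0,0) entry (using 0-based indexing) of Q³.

-125

Characteristic polynomial: r^3 - 4r^2 - 27r + 90 = (r - 6)(r - 3)(r + 5), so the eigenvalues are -5, 3, 6.
r=-5: eigenvector (1, 2, 0).
r=3: eigenvector (0, -3, 1).
r=6: eigenvector (0, 1, 0).
P = [[1, 0, 0], [2, -3, 1], [0, 1, 0]], D = diag(-5, 3, 6), P⁻¹ = [[1, 0, 0], [0, 0, 1], [-2, 1, 3]].
Q³ = P·diag(-125, 27, 216)·P⁻¹ = [[-125, 0, 0], [-682, 216, 567], [0, 0, 27]].
The requested entry is -125.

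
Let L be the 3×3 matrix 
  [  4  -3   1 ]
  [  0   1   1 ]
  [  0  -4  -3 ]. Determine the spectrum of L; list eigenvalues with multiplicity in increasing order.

-1, -1, 4

Characteristic polynomial: p(s) = s^3 - 2s^2 - 7s - 4 = (s - 4)(s + 1)^2.
Roots (with multiplicity): -1, -1, 4.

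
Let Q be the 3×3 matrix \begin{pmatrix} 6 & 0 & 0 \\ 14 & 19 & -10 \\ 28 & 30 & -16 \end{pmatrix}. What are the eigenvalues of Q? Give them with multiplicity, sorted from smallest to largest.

Characteristic polynomial: p(λ) = λ^3 - 9λ^2 + 14λ + 24 = (λ - 6)(λ - 4)(λ + 1).
Roots (with multiplicity): -1, 4, 6.

-1, 4, 6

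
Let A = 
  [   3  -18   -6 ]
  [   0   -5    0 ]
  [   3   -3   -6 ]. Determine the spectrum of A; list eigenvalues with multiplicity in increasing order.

-5, -3, 0

Characteristic polynomial: p(s) = s^3 + 8s^2 + 15s = s(s + 3)(s + 5).
Roots (with multiplicity): -5, -3, 0.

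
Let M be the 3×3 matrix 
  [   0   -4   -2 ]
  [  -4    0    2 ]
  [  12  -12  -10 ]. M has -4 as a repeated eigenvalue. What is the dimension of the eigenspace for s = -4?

2

M + 4I = [[4, -4, -2], [-4, 4, 2], [12, -12, -6]].
This matrix has rank 1, so its null space has dimension 3 − 1 = 2.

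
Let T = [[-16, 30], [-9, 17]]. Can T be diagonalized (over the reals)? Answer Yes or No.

Yes

Characteristic polynomial: p(r) = r^2 - r - 2 = (r - 2)(r + 1).
All 2 eigenvalues are distinct, so T is diagonalizable.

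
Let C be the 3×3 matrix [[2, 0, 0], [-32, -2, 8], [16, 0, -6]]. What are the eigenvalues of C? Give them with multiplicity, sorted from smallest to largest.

-6, -2, 2

Characteristic polynomial: p(μ) = μ^3 + 6μ^2 - 4μ - 24 = (μ - 2)(μ + 2)(μ + 6).
Roots (with multiplicity): -6, -2, 2.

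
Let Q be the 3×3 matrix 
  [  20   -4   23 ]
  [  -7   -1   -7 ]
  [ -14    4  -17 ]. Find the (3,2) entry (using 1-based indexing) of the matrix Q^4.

-160

Characteristic polynomial: t^3 - 2t^2 - 21t - 18 = (t - 6)(t + 1)(t + 3), so the eigenvalues are -3, -1, 6.
t=-3: eigenvector (-1, 0, 1).
t=-1: eigenvector (-2, 1, 2).
t=6: eigenvector (3, -1, -2).
P = [[-1, -2, 3], [0, 1, -1], [1, 2, -2]], D = diag(-3, -1, 6), P⁻¹ = [[0, -2, 1], [1, 1, 1], [1, 0, 1]].
Q⁴ = P·diag(81, 1, 1296)·P⁻¹ = [[3886, 160, 3805], [-1295, 1, -1295], [-2590, -160, -2509]].
The requested entry is -160.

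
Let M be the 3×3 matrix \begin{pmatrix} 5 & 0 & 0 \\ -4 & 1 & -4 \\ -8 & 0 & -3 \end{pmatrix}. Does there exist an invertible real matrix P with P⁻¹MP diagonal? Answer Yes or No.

Characteristic polynomial: p(λ) = λ^3 - 3λ^2 - 13λ + 15 = (λ - 5)(λ - 1)(λ + 3).
All 3 eigenvalues are distinct, so M is diagonalizable.

Yes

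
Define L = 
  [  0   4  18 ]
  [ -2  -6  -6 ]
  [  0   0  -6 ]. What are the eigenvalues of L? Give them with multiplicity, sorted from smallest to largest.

Characteristic polynomial: p(r) = r^3 + 12r^2 + 44r + 48 = (r + 2)(r + 4)(r + 6).
Roots (with multiplicity): -6, -4, -2.

-6, -4, -2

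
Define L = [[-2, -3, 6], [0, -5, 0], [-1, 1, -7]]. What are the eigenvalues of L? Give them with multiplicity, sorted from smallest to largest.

Characteristic polynomial: p(λ) = λ^3 + 14λ^2 + 65λ + 100 = (λ + 4)(λ + 5)^2.
Roots (with multiplicity): -5, -5, -4.

-5, -5, -4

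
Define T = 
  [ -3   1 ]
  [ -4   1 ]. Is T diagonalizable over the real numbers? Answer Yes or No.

Characteristic polynomial: p(s) = s^2 + 2s + 1 = (s + 1)^2.
s = -1 has algebraic multiplicity 2; rank(T + 1I) = 1, so geometric multiplicity = 1.
Geometric multiplicity < algebraic multiplicity, so T is not diagonalizable.

No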